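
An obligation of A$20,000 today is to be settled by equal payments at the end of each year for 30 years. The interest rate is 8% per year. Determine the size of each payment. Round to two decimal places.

A$1,776.55

Level ordinary annuity; solve PV = PMT × [(1 − (1+r)^−n)/r] for PMT.
Periodic rate r = 0.08 per year.
With n = 30: PMT = 20,000 / ([(1 − (1+r)^−n)/r]) = A$1,776.55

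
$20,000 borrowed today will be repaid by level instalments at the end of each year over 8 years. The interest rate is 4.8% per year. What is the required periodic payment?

Level ordinary annuity; solve PV = PMT × [(1 − (1+r)^−n)/r] for PMT.
Periodic rate r = 0.048 per year.
With n = 8: PMT = 20,000 / ([(1 − (1+r)^−n)/r]) = $3,069.47

$3,069.47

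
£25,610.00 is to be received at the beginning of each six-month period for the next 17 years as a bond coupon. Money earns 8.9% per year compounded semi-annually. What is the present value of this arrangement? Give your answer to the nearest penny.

£464,320.40

This is an annuity due: 34 payments of £25,610.00 at the beginning of each six-month period.
Periodic rate r = 0.089/2 per half-year; n is counted in half-years.
PV = PMT × [(1 − (1+r)^−n)/r] × (1+r) = 25,610 × [1 − (1+r)^−34] / r × (1+r) = £464,320.40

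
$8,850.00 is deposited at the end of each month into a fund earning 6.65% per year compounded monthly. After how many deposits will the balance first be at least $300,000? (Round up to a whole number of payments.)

Periodic rate r = 0.0665/12 per month; n is counted in months.
Ordinary annuity FV: 300,000 = 8,850 × [((1+r)^n − 1)/r].
(1+r)^n = 1 + 300,000 × r / 8,850, so n = ln(1 + 300,000·r/8,850) / ln(1+r) = 31.15.
Round up to a whole number of payments: n = 32.

32 payments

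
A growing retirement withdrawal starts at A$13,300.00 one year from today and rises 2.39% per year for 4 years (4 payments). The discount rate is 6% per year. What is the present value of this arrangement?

Periodic rate r = 0.06 per year.
Growing ordinary annuity: PV = PMT₁ × [1 − ((1+g)/(1+r))^n] / (r − g) = 13,300 × [1 − ((1+0.0239)/(1+r))^4] / (r − 0.0239) = A$47,682.51.

A$47,682.51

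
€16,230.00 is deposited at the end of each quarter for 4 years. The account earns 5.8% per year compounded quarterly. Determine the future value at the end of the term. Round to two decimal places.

This is an ordinary annuity: 16 deposits of €16,230.00 at the end of each quarter.
Periodic rate r = 0.058/4 per quarter; n is counted in quarters.
FV = PMT × [((1+r)^n − 1)/r] = 16,230 × [(1+r)^16 − 1] / r = €289,924.39

€289,924.39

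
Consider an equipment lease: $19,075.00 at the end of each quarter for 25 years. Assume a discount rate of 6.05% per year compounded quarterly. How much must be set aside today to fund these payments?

This is an ordinary annuity: 100 payments of $19,075.00 at the end of each quarter.
Periodic rate r = 0.0605/4 per quarter; n is counted in quarters.
PV = PMT × [(1 − (1+r)^−n)/r] = 19,075 × [1 − (1+r)^−100] / r = $980,085.52

$980,085.52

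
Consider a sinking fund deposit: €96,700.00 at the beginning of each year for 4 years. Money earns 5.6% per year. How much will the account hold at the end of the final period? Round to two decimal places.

€444,070.37

This is an annuity due: 4 deposits of €96,700.00 at the beginning of each year.
Periodic rate r = 0.056 per year.
FV = PMT × [((1+r)^n − 1)/r] × (1+r) = 96,700 × [(1+r)^4 − 1] / r × (1+r) = €444,070.37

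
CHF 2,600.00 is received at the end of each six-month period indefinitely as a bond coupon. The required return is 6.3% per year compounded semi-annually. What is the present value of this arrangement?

Periodic rate r = 0.063/2 per half-year.
Level perpetuity: PV = PMT / r = 2,600 / (0.063/2) = CHF 82,539.68.

CHF 82,539.68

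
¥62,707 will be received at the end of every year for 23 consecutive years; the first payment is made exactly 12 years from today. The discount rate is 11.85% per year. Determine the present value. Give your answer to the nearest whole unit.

¥142,636

Ordinary annuity of 23 payments, first payment at period 12.
Periodic rate r = 0.1185 per year.
The ordinary-annuity PV formula values the stream one period before the first payment (period 11); discount that back 11 periods:
PV₀ = 62,707 × [1 − (1+r)^−23] / r × (1+r)^−11 = ¥142,636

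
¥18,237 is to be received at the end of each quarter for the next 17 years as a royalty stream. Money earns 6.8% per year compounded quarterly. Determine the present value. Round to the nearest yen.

¥731,823

This is an ordinary annuity: 68 payments of ¥18,237 at the end of each quarter.
Periodic rate r = 0.068/4 per quarter; n is counted in quarters.
PV = PMT × [(1 − (1+r)^−n)/r] = 18,237 × [1 − (1+r)^−68] / r = ¥731,823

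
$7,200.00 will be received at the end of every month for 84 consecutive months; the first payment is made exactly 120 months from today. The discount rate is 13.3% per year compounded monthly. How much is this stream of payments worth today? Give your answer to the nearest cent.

$105,662.30

Ordinary annuity of 84 payments, first payment at period 120.
Periodic rate r = 0.133/12 per month; n is counted in months.
The ordinary-annuity PV formula values the stream one period before the first payment (period 119); discount that back 119 periods:
PV₀ = 7,200 × [1 − (1+r)^−84] / r × (1+r)^−119 = $105,662.30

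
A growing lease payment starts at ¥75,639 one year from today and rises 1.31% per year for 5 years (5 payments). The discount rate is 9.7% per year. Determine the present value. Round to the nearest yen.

Periodic rate r = 0.097 per year.
Growing ordinary annuity: PV = PMT₁ × [1 − ((1+g)/(1+r))^n] / (r − g) = 75,639 × [1 − ((1+0.0131)/(1+r))^5] / (r − 0.0131) = ¥295,901.

¥295,901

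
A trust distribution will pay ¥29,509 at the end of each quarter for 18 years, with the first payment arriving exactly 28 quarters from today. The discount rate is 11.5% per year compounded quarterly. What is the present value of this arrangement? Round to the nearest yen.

Ordinary annuity of 72 payments, first payment at period 28.
Periodic rate r = 0.115/4 per quarter; n is counted in quarters.
The ordinary-annuity PV formula values the stream one period before the first payment (period 27); discount that back 27 periods:
PV₀ = 29,509 × [1 − (1+r)^−72] / r × (1+r)^−27 = ¥415,439

¥415,439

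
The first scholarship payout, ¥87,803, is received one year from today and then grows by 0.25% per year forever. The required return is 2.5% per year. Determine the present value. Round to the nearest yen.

¥3,902,356

Periodic rate r = 0.025 per year.
Growing perpetuity (Gordon): PV = PMT₁ / (r − g) = 87,803 / (r − 0.0025) = ¥3,902,356.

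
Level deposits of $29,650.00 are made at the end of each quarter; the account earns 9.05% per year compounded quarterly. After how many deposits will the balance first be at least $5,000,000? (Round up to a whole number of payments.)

71 payments

Periodic rate r = 0.0905/4 per quarter; n is counted in quarters.
Ordinary annuity FV: 5,000,000 = 29,650 × [((1+r)^n − 1)/r].
(1+r)^n = 1 + 5,000,000 × r / 29,650, so n = ln(1 + 5,000,000·r/29,650) / ln(1+r) = 70.26.
Round up to a whole number of payments: n = 71.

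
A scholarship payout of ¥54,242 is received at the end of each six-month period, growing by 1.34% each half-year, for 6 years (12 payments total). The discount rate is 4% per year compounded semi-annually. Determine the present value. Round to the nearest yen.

Periodic rate r = 0.04/2 per half-year; n is counted in half-years.
Growing ordinary annuity: PV = PMT₁ × [1 − ((1+g)/(1+r))^n] / (r − g) = 54,242 × [1 − ((1+0.0134)/(1+r))^12] / (r − 0.0134) = ¥615,914.

¥615,914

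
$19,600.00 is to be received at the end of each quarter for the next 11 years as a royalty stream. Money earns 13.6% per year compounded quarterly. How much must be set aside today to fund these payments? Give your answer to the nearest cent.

$444,075.02

This is an ordinary annuity: 44 payments of $19,600.00 at the end of each quarter.
Periodic rate r = 0.136/4 per quarter; n is counted in quarters.
PV = PMT × [(1 − (1+r)^−n)/r] = 19,600 × [1 − (1+r)^−44] / r = $444,075.02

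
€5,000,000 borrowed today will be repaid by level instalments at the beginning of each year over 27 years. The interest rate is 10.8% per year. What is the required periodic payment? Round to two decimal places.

Level annuity due; solve PV = PMT × [(1 − (1+r)^−n)/r] × (1+r) for PMT.
Periodic rate r = 0.108 per year.
With n = 27: PMT = 5,000,000 / ([(1 − (1+r)^−n)/r] × (1+r)) = €519,979.25

€519,979.25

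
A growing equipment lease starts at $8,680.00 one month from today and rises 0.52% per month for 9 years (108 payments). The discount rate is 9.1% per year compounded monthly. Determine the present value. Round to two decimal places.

$821,903.83

Periodic rate r = 0.091/12 per month; n is counted in months.
Growing ordinary annuity: PV = PMT₁ × [1 − ((1+g)/(1+r))^n] / (r − g) = 8,680 × [1 − ((1+0.0052)/(1+r))^108] / (r − 0.0052) = $821,903.83.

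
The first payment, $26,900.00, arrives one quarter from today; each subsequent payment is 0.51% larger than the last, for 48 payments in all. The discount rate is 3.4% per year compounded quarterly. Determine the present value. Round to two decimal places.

$1,183,932.62

Periodic rate r = 0.034/4 per quarter; n is counted in quarters.
Growing ordinary annuity: PV = PMT₁ × [1 − ((1+g)/(1+r))^n] / (r − g) = 26,900 × [1 − ((1+0.0051)/(1+r))^48] / (r − 0.0051) = $1,183,932.62.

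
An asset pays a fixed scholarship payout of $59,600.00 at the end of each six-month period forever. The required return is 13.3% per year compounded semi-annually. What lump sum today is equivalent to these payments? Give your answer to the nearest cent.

$896,240.60

Periodic rate r = 0.133/2 per half-year.
Level perpetuity: PV = PMT / r = 59,600 / (0.133/2) = $896,240.60.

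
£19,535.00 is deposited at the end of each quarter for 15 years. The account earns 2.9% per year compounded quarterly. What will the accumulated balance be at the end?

This is an ordinary annuity: 60 deposits of £19,535.00 at the end of each quarter.
Periodic rate r = 0.029/4 per quarter; n is counted in quarters.
FV = PMT × [((1+r)^n − 1)/r] = 19,535 × [(1+r)^60 − 1] / r = £1,461,865.91

£1,461,865.91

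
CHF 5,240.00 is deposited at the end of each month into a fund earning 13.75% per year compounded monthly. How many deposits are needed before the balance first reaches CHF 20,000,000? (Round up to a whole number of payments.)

Periodic rate r = 0.1375/12 per month; n is counted in months.
Ordinary annuity FV: 20,000,000 = 5,240 × [((1+r)^n − 1)/r].
(1+r)^n = 1 + 20,000,000 × r / 5,240, so n = ln(1 + 20,000,000·r/5,240) / ln(1+r) = 333.60.
Round up to a whole number of payments: n = 334.

334 payments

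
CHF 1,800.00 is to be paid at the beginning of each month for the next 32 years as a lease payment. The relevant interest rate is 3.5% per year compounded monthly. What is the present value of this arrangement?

CHF 416,664.83

This is an annuity due: 384 payments of CHF 1,800.00 at the beginning of each month.
Periodic rate r = 0.035/12 per month; n is counted in months.
PV = PMT × [(1 − (1+r)^−n)/r] × (1+r) = 1,800 × [1 − (1+r)^−384] / r × (1+r) = CHF 416,664.83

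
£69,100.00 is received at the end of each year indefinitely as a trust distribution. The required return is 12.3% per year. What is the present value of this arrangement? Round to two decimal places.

£561,788.62

Periodic rate r = 0.123 per year.
Level perpetuity: PV = PMT / r = 69,100 / (0.123) = £561,788.62.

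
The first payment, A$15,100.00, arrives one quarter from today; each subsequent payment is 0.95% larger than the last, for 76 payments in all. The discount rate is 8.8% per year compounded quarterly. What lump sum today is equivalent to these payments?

A$733,889.66

Periodic rate r = 0.088/4 per quarter; n is counted in quarters.
Growing ordinary annuity: PV = PMT₁ × [1 − ((1+g)/(1+r))^n] / (r − g) = 15,100 × [1 − ((1+0.0095)/(1+r))^76] / (r − 0.0095) = A$733,889.66.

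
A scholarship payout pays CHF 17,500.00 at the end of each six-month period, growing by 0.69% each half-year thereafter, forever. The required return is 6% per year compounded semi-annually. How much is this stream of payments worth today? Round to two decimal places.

CHF 757,575.76

Periodic rate r = 0.06/2 per half-year.
Growing perpetuity (Gordon): PV = PMT₁ / (r − g) = 17,500 / (r − 0.0069) = CHF 757,575.76.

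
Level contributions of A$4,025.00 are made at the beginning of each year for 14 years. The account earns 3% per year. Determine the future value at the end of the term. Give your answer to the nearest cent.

This is an annuity due: 14 deposits of A$4,025.00 at the beginning of each year.
Periodic rate r = 0.03 per year.
FV = PMT × [((1+r)^n − 1)/r] × (1+r) = 4,025 × [(1+r)^14 − 1] / r × (1+r) = A$70,835.63

A$70,835.63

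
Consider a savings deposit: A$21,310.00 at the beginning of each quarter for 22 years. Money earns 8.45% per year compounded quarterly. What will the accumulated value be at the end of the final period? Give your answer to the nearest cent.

A$5,453,434.45

This is an annuity due: 88 deposits of A$21,310.00 at the beginning of each quarter.
Periodic rate r = 0.0845/4 per quarter; n is counted in quarters.
FV = PMT × [((1+r)^n − 1)/r] × (1+r) = 21,310 × [(1+r)^88 − 1] / r × (1+r) = A$5,453,434.45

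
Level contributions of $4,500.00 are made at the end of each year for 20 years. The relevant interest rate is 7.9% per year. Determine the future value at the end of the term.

This is an ordinary annuity: 20 deposits of $4,500.00 at the end of each year.
Periodic rate r = 0.079 per year.
FV = PMT × [((1+r)^n − 1)/r] = 4,500 × [(1+r)^20 − 1] / r = $203,661.92

$203,661.92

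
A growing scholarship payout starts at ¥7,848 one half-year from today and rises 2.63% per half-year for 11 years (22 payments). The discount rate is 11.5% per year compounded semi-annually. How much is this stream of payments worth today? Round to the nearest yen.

¥121,380

Periodic rate r = 0.115/2 per half-year; n is counted in half-years.
Growing ordinary annuity: PV = PMT₁ × [1 − ((1+g)/(1+r))^n] / (r − g) = 7,848 × [1 − ((1+0.0263)/(1+r))^22] / (r − 0.0263) = ¥121,380.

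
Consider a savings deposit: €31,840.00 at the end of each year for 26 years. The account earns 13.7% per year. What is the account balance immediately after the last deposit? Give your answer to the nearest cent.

€6,314,323.41

This is an ordinary annuity: 26 deposits of €31,840.00 at the end of each year.
Periodic rate r = 0.137 per year.
FV = PMT × [((1+r)^n − 1)/r] = 31,840 × [(1+r)^26 − 1] / r = €6,314,323.41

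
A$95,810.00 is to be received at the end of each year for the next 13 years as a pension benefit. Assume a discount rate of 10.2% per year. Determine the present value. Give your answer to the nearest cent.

A$673,578.00

This is an ordinary annuity: 13 payments of A$95,810.00 at the end of each year.
Periodic rate r = 0.102 per year.
PV = PMT × [(1 − (1+r)^−n)/r] = 95,810 × [1 − (1+r)^−13] / r = A$673,578.00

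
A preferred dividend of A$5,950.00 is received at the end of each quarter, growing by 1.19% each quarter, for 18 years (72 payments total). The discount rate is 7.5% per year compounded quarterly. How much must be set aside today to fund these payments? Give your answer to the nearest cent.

A$334,215.50

Periodic rate r = 0.075/4 per quarter; n is counted in quarters.
Growing ordinary annuity: PV = PMT₁ × [1 − ((1+g)/(1+r))^n] / (r − g) = 5,950 × [1 − ((1+0.0119)/(1+r))^72] / (r − 0.0119) = A$334,215.50.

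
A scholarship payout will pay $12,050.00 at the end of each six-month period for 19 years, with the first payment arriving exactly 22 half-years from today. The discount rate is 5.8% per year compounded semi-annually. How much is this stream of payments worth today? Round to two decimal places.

$151,036.40

Ordinary annuity of 38 payments, first payment at period 22.
Periodic rate r = 0.058/2 per half-year; n is counted in half-years.
The ordinary-annuity PV formula values the stream one period before the first payment (period 21); discount that back 21 periods:
PV₀ = 12,050 × [1 − (1+r)^−38] / r × (1+r)^−21 = $151,036.40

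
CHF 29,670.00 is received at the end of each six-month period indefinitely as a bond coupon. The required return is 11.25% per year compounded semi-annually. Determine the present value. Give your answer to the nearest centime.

Periodic rate r = 0.1125/2 per half-year.
Level perpetuity: PV = PMT / r = 29,670 / (0.1125/2) = CHF 527,466.67.

CHF 527,466.67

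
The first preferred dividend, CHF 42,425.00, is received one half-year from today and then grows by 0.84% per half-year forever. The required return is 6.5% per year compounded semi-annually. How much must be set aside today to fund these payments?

CHF 1,760,373.44

Periodic rate r = 0.065/2 per half-year.
Growing perpetuity (Gordon): PV = PMT₁ / (r − g) = 42,425 / (r − 0.0084) = CHF 1,760,373.44.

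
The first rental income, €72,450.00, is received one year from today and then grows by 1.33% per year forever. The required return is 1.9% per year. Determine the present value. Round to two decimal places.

€12,710,526.32

Periodic rate r = 0.019 per year.
Growing perpetuity (Gordon): PV = PMT₁ / (r − g) = 72,450 / (r − 0.0133) = €12,710,526.32.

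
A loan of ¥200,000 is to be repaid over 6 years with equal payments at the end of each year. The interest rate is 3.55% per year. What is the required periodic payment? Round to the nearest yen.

¥37,595

Level ordinary annuity; solve PV = PMT × [(1 − (1+r)^−n)/r] for PMT.
Periodic rate r = 0.0355 per year.
With n = 6: PMT = 200,000 / ([(1 − (1+r)^−n)/r]) = ¥37,595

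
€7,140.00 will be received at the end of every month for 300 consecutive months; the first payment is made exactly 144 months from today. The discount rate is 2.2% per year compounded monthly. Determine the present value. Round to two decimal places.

€1,267,059.34

Ordinary annuity of 300 payments, first payment at period 144.
Periodic rate r = 0.022/12 per month; n is counted in months.
The ordinary-annuity PV formula values the stream one period before the first payment (period 143); discount that back 143 periods:
PV₀ = 7,140 × [1 − (1+r)^−300] / r × (1+r)^−143 = €1,267,059.34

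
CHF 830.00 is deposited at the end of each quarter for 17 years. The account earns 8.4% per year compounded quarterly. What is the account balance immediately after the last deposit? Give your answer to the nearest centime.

CHF 122,884.88

This is an ordinary annuity: 68 deposits of CHF 830.00 at the end of each quarter.
Periodic rate r = 0.084/4 per quarter; n is counted in quarters.
FV = PMT × [((1+r)^n − 1)/r] = 830 × [(1+r)^68 − 1] / r = CHF 122,884.88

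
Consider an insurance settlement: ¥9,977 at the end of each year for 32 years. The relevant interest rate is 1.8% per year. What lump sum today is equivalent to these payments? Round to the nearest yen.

This is an ordinary annuity: 32 payments of ¥9,977 at the end of each year.
Periodic rate r = 0.018 per year.
PV = PMT × [(1 − (1+r)^−n)/r] = 9,977 × [1 − (1+r)^−32] / r = ¥241,094

¥241,094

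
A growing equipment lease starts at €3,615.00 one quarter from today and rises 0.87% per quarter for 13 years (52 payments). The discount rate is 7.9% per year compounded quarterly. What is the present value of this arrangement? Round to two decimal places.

Periodic rate r = 0.079/4 per quarter; n is counted in quarters.
Growing ordinary annuity: PV = PMT₁ × [1 − ((1+g)/(1+r))^n] / (r − g) = 3,615 × [1 − ((1+0.0087)/(1+r))^52] / (r − 0.0087) = €141,498.03.

€141,498.03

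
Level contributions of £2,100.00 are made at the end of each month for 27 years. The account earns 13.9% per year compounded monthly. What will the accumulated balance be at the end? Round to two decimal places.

£7,385,732.69

This is an ordinary annuity: 324 deposits of £2,100.00 at the end of each month.
Periodic rate r = 0.139/12 per month; n is counted in months.
FV = PMT × [((1+r)^n − 1)/r] = 2,100 × [(1+r)^324 − 1] / r = £7,385,732.69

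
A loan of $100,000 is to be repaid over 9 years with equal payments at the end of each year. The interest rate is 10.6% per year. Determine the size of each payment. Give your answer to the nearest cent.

$17,780.31

Level ordinary annuity; solve PV = PMT × [(1 − (1+r)^−n)/r] for PMT.
Periodic rate r = 0.106 per year.
With n = 9: PMT = 100,000 / ([(1 − (1+r)^−n)/r]) = $17,780.31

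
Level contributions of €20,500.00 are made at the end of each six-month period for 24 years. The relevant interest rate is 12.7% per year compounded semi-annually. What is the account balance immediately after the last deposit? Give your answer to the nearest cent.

This is an ordinary annuity: 48 deposits of €20,500.00 at the end of each six-month period.
Periodic rate r = 0.127/2 per half-year; n is counted in half-years.
FV = PMT × [((1+r)^n − 1)/r] = 20,500 × [(1+r)^48 − 1] / r = €5,876,996.47

€5,876,996.47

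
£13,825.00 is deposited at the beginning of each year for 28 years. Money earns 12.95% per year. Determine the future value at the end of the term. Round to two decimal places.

£3,527,765.71

This is an annuity due: 28 deposits of £13,825.00 at the beginning of each year.
Periodic rate r = 0.1295 per year.
FV = PMT × [((1+r)^n − 1)/r] × (1+r) = 13,825 × [(1+r)^28 − 1] / r × (1+r) = £3,527,765.71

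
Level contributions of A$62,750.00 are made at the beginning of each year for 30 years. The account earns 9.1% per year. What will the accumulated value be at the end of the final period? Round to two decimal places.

A$9,507,506.36

This is an annuity due: 30 deposits of A$62,750.00 at the beginning of each year.
Periodic rate r = 0.091 per year.
FV = PMT × [((1+r)^n − 1)/r] × (1+r) = 62,750 × [(1+r)^30 − 1] / r × (1+r) = A$9,507,506.36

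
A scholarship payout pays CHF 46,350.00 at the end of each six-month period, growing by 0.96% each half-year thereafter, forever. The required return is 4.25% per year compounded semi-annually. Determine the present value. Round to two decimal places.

CHF 3,978,540.77

Periodic rate r = 0.0425/2 per half-year.
Growing perpetuity (Gordon): PV = PMT₁ / (r − g) = 46,350 / (r − 0.0096) = CHF 3,978,540.77.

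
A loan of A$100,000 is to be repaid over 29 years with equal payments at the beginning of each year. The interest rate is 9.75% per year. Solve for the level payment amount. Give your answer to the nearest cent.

Level annuity due; solve PV = PMT × [(1 − (1+r)^−n)/r] × (1+r) for PMT.
Periodic rate r = 0.0975 per year.
With n = 29: PMT = 100,000 / ([(1 − (1+r)^−n)/r] × (1+r)) = A$9,525.25

A$9,525.25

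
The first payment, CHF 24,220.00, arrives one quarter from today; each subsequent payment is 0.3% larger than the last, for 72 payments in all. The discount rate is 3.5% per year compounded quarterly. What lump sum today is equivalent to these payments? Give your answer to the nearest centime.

CHF 1,421,185.49

Periodic rate r = 0.035/4 per quarter; n is counted in quarters.
Growing ordinary annuity: PV = PMT₁ × [1 − ((1+g)/(1+r))^n] / (r − g) = 24,220 × [1 − ((1+0.003)/(1+r))^72] / (r − 0.003) = CHF 1,421,185.49.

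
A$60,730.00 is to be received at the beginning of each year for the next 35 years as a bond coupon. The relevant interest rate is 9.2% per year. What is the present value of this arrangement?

This is an annuity due: 35 payments of A$60,730.00 at the beginning of each year.
Periodic rate r = 0.092 per year.
PV = PMT × [(1 − (1+r)^−n)/r] × (1+r) = 60,730 × [1 − (1+r)^−35] / r × (1+r) = A$687,722.10

A$687,722.10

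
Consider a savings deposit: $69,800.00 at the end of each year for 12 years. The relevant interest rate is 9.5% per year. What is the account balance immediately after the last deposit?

This is an ordinary annuity: 12 deposits of $69,800.00 at the end of each year.
Periodic rate r = 0.095 per year.
FV = PMT × [((1+r)^n − 1)/r] = 69,800 × [(1+r)^12 − 1] / r = $1,448,501.99

$1,448,501.99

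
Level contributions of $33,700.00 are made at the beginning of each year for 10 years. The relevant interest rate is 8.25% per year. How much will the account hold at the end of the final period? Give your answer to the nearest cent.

$534,788.93

This is an annuity due: 10 deposits of $33,700.00 at the beginning of each year.
Periodic rate r = 0.0825 per year.
FV = PMT × [((1+r)^n − 1)/r] × (1+r) = 33,700 × [(1+r)^10 − 1] / r × (1+r) = $534,788.93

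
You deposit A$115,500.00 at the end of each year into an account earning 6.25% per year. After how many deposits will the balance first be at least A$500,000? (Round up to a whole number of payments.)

4 payments

Periodic rate r = 0.0625 per year.
Ordinary annuity FV: 500,000 = 115,500 × [((1+r)^n − 1)/r].
(1+r)^n = 1 + 500,000 × r / 115,500, so n = ln(1 + 500,000·r/115,500) / ln(1+r) = 3.95.
Round up to a whole number of payments: n = 4.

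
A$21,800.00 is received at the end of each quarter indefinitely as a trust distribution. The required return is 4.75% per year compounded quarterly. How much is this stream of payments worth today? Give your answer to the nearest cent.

A$1,835,789.47

Periodic rate r = 0.0475/4 per quarter.
Level perpetuity: PV = PMT / r = 21,800 / (0.0475/4) = A$1,835,789.47.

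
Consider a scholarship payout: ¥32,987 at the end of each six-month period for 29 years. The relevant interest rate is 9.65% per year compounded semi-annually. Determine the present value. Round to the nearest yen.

¥639,217

This is an ordinary annuity: 58 payments of ¥32,987 at the end of each six-month period.
Periodic rate r = 0.0965/2 per half-year; n is counted in half-years.
PV = PMT × [(1 − (1+r)^−n)/r] = 32,987 × [1 − (1+r)^−58] / r = ¥639,217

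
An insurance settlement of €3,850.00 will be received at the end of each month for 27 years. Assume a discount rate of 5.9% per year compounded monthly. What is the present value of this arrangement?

€623,222.41

This is an ordinary annuity: 324 payments of €3,850.00 at the end of each month.
Periodic rate r = 0.059/12 per month; n is counted in months.
PV = PMT × [(1 − (1+r)^−n)/r] = 3,850 × [1 − (1+r)^−324] / r = €623,222.41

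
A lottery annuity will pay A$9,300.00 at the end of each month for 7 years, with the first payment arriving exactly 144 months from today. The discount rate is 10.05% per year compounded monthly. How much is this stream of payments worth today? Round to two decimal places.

Ordinary annuity of 84 payments, first payment at period 144.
Periodic rate r = 0.1005/12 per month; n is counted in months.
The ordinary-annuity PV formula values the stream one period before the first payment (period 143); discount that back 143 periods:
PV₀ = 9,300 × [1 − (1+r)^−84] / r × (1+r)^−143 = A$169,711.89

A$169,711.89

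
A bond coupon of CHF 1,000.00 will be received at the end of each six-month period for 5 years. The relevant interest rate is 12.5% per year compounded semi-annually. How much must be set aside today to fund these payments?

CHF 7,273.69

This is an ordinary annuity: 10 payments of CHF 1,000.00 at the end of each six-month period.
Periodic rate r = 0.125/2 per half-year; n is counted in half-years.
PV = PMT × [(1 − (1+r)^−n)/r] = 1,000 × [1 − (1+r)^−10] / r = CHF 7,273.69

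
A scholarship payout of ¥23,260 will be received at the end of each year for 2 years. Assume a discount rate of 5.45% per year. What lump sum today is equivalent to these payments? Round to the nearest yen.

This is an ordinary annuity: 2 payments of ¥23,260 at the end of each year.
Periodic rate r = 0.0545 per year.
PV = PMT × [(1 − (1+r)^−n)/r] = 23,260 × [1 − (1+r)^−2] / r = ¥42,976

¥42,976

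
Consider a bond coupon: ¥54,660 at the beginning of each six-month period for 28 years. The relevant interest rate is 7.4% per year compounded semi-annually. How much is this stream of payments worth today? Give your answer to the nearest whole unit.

¥1,331,678

This is an annuity due: 56 payments of ¥54,660 at the beginning of each six-month period.
Periodic rate r = 0.074/2 per half-year; n is counted in half-years.
PV = PMT × [(1 − (1+r)^−n)/r] × (1+r) = 54,660 × [1 − (1+r)^−56] / r × (1+r) = ¥1,331,678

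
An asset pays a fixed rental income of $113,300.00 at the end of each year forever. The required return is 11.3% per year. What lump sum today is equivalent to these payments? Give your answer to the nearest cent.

$1,002,654.87

Periodic rate r = 0.113 per year.
Level perpetuity: PV = PMT / r = 113,300 / (0.113) = $1,002,654.87.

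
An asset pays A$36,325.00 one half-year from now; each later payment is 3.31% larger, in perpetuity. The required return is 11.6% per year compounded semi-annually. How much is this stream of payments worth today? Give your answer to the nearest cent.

Periodic rate r = 0.116/2 per half-year.
Growing perpetuity (Gordon): PV = PMT₁ / (r − g) = 36,325 / (r − 0.0331) = A$1,458,835.34.

A$1,458,835.34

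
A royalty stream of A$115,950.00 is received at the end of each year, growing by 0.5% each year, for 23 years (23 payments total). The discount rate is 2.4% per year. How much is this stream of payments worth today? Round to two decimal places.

Periodic rate r = 0.024 per year.
Growing ordinary annuity: PV = PMT₁ × [1 − ((1+g)/(1+r))^n] / (r − g) = 115,950 × [1 − ((1+0.005)/(1+r))^23] / (r − 0.005) = A$2,135,856.56.

A$2,135,856.56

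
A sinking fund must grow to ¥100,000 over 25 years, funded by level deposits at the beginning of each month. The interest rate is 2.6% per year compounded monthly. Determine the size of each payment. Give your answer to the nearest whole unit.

¥236

Level annuity due; solve FV = PMT × [((1+r)^n − 1)/r] × (1+r) for PMT.
Periodic rate r = 0.026/12 per month; n is counted in months.
With n = 300: PMT = 100,000 / ([((1+r)^n − 1)/r] × (1+r)) = ¥236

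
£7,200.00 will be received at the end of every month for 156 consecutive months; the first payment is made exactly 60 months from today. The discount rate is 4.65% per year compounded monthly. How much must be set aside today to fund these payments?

Ordinary annuity of 156 payments, first payment at period 60.
Periodic rate r = 0.0465/12 per month; n is counted in months.
The ordinary-annuity PV formula values the stream one period before the first payment (period 59); discount that back 59 periods:
PV₀ = 7,200 × [1 − (1+r)^−156] / r × (1+r)^−59 = £669,998.10

£669,998.10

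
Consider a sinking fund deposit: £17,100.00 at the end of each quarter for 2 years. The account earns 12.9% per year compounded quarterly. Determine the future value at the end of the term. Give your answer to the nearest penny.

This is an ordinary annuity: 8 deposits of £17,100.00 at the end of each quarter.
Periodic rate r = 0.129/4 per quarter; n is counted in quarters.
FV = PMT × [((1+r)^n − 1)/r] = 17,100 × [(1+r)^8 − 1] / r = £153,278.47

£153,278.47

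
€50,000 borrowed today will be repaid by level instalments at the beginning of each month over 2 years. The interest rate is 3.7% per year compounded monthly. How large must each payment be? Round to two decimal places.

€2,157.92

Level annuity due; solve PV = PMT × [(1 − (1+r)^−n)/r] × (1+r) for PMT.
Periodic rate r = 0.037/12 per month; n is counted in months.
With n = 24: PMT = 50,000 / ([(1 − (1+r)^−n)/r] × (1+r)) = €2,157.92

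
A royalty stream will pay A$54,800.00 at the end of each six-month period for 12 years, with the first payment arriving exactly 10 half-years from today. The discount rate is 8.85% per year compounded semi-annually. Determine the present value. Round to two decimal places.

Ordinary annuity of 24 payments, first payment at period 10.
Periodic rate r = 0.0885/2 per half-year; n is counted in half-years.
The ordinary-annuity PV formula values the stream one period before the first payment (period 9); discount that back 9 periods:
PV₀ = 54,800 × [1 − (1+r)^−24] / r × (1+r)^−9 = A$542,037.97

A$542,037.97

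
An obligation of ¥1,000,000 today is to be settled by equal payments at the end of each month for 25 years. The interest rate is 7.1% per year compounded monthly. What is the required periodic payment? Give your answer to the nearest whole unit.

Level ordinary annuity; solve PV = PMT × [(1 − (1+r)^−n)/r] for PMT.
Periodic rate r = 0.071/12 per month; n is counted in months.
With n = 300: PMT = 1,000,000 / ([(1 − (1+r)^−n)/r]) = ¥7,132

¥7,132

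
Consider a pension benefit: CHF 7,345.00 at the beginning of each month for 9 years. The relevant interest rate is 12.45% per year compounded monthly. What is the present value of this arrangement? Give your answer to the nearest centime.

CHF 480,676.08

This is an annuity due: 108 payments of CHF 7,345.00 at the beginning of each month.
Periodic rate r = 0.1245/12 per month; n is counted in months.
PV = PMT × [(1 − (1+r)^−n)/r] × (1+r) = 7,345 × [1 − (1+r)^−108] / r × (1+r) = CHF 480,676.08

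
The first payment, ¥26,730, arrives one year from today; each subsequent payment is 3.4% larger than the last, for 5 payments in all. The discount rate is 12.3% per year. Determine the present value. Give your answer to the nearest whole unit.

¥101,584

Periodic rate r = 0.123 per year.
Growing ordinary annuity: PV = PMT₁ × [1 − ((1+g)/(1+r))^n] / (r − g) = 26,730 × [1 − ((1+0.034)/(1+r))^5] / (r − 0.034) = ¥101,584.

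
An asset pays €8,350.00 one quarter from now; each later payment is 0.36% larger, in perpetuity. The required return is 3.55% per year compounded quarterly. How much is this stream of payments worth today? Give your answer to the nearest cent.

€1,582,938.39

Periodic rate r = 0.0355/4 per quarter.
Growing perpetuity (Gordon): PV = PMT₁ / (r − g) = 8,350 / (r − 0.0036) = €1,582,938.39.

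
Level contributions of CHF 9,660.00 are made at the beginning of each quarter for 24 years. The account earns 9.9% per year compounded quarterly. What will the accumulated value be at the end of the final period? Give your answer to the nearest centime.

CHF 3,781,621.12

This is an annuity due: 96 deposits of CHF 9,660.00 at the beginning of each quarter.
Periodic rate r = 0.099/4 per quarter; n is counted in quarters.
FV = PMT × [((1+r)^n − 1)/r] × (1+r) = 9,660 × [(1+r)^96 − 1] / r × (1+r) = CHF 3,781,621.12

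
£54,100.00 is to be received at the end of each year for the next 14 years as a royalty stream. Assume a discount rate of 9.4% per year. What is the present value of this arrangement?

£411,915.49

This is an ordinary annuity: 14 payments of £54,100.00 at the end of each year.
Periodic rate r = 0.094 per year.
PV = PMT × [(1 − (1+r)^−n)/r] = 54,100 × [1 − (1+r)^−14] / r = £411,915.49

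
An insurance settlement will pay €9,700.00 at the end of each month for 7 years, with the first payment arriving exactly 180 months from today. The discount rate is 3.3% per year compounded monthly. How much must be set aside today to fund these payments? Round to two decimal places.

Ordinary annuity of 84 payments, first payment at period 180.
Periodic rate r = 0.033/12 per month; n is counted in months.
The ordinary-annuity PV formula values the stream one period before the first payment (period 179); discount that back 179 periods:
PV₀ = 9,700 × [1 − (1+r)^−84] / r × (1+r)^−179 = €444,464.27

€444,464.27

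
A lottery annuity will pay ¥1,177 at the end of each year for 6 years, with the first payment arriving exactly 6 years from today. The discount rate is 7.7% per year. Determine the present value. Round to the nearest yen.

¥3,789

Ordinary annuity of 6 payments, first payment at period 6.
Periodic rate r = 0.077 per year.
The ordinary-annuity PV formula values the stream one period before the first payment (period 5); discount that back 5 periods:
PV₀ = 1,177 × [1 − (1+r)^−6] / r × (1+r)^−5 = ¥3,789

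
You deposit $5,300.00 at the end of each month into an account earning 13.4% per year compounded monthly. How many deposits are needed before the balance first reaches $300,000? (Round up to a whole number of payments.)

45 payments

Periodic rate r = 0.134/12 per month; n is counted in months.
Ordinary annuity FV: 300,000 = 5,300 × [((1+r)^n − 1)/r].
(1+r)^n = 1 + 300,000 × r / 5,300, so n = ln(1 + 300,000·r/5,300) / ln(1+r) = 44.11.
Round up to a whole number of payments: n = 45.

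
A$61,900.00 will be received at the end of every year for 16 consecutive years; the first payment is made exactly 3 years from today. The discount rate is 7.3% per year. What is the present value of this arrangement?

Ordinary annuity of 16 payments, first payment at period 3.
Periodic rate r = 0.073 per year.
The ordinary-annuity PV formula values the stream one period before the first payment (period 2); discount that back 2 periods:
PV₀ = 61,900 × [1 − (1+r)^−16] / r × (1+r)^−2 = A$497,946.17

A$497,946.17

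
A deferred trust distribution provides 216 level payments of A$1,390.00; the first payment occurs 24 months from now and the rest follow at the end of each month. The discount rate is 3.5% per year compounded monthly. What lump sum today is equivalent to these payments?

A$208,103.12

Ordinary annuity of 216 payments, first payment at period 24.
Periodic rate r = 0.035/12 per month; n is counted in months.
The ordinary-annuity PV formula values the stream one period before the first payment (period 23); discount that back 23 periods:
PV₀ = 1,390 × [1 − (1+r)^−216] / r × (1+r)^−23 = A$208,103.12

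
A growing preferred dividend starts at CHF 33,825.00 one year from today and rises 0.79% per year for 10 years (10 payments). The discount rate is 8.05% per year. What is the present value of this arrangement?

CHF 233,513.48

Periodic rate r = 0.0805 per year.
Growing ordinary annuity: PV = PMT₁ × [1 − ((1+g)/(1+r))^n] / (r − g) = 33,825 × [1 − ((1+0.0079)/(1+r))^10] / (r − 0.0079) = CHF 233,513.48.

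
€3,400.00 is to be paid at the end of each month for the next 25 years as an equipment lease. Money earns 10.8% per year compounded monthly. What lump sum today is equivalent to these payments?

This is an ordinary annuity: 300 payments of €3,400.00 at the end of each month.
Periodic rate r = 0.108/12 per month; n is counted in months.
PV = PMT × [(1 − (1+r)^−n)/r] = 3,400 × [1 − (1+r)^−300] / r = €352,080.53

€352,080.53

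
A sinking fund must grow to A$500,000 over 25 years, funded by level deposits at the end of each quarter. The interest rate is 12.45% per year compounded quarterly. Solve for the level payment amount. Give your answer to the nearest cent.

A$761.55

Level ordinary annuity; solve FV = PMT × [((1+r)^n − 1)/r] for PMT.
Periodic rate r = 0.1245/4 per quarter; n is counted in quarters.
With n = 100: PMT = 500,000 / ([((1+r)^n − 1)/r]) = A$761.55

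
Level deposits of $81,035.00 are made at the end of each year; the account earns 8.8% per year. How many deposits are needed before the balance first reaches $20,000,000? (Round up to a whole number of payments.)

Periodic rate r = 0.088 per year.
Ordinary annuity FV: 20,000,000 = 81,035 × [((1+r)^n − 1)/r].
(1+r)^n = 1 + 20,000,000 × r / 81,035, so n = ln(1 + 20,000,000·r/81,035) / ln(1+r) = 37.03.
Round up to a whole number of payments: n = 38.

38 payments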